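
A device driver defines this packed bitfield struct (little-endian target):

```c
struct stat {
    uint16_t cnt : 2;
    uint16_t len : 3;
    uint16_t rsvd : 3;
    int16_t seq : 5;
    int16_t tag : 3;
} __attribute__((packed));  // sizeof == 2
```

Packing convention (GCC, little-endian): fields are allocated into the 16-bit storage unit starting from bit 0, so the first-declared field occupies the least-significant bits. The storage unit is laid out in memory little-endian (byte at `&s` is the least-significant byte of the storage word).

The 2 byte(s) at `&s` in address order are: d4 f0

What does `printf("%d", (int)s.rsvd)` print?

6

[0]=0xd4 [1]=0xf0 (little-endian) → word 0xf0d4
cnt:2 @ bit 0 → (0xf0d4>>0)&0x3 = 0x0
len:3 @ bit 2 → (0xf0d4>>2)&0x7 = 0x5
rsvd:3 @ bit 5 → (0xf0d4>>5)&0x7 = 0x6  ←
seq:5 @ bit 8 → (0xf0d4>>8)&0x1f = 0x10
tag:3 @ bit 13 → (0xf0d4>>13)&0x7 = 0x7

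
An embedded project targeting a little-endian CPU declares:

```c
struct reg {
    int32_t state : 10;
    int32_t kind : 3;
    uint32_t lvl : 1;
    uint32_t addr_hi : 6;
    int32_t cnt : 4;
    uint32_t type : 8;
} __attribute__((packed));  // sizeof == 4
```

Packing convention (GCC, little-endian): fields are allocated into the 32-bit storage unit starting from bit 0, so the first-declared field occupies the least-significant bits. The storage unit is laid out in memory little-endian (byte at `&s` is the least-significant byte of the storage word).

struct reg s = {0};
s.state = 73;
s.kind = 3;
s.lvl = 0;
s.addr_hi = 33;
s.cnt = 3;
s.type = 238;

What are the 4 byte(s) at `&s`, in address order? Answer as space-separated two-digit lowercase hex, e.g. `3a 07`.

[0+:10] state=73 & 0x3ff = 0x49; word=0x00000049
[10+:3] kind=3 & 0x7 = 0x3; word=0x00000c49
[13+:1] lvl=0 & 0x1 = 0x0; word=0x00000c49
[14+:6] addr_hi=33 & 0x3f = 0x21; word=0x00084c49
[20+:4] cnt=3 & 0xf = 0x3; word=0x00384c49
[24+:8] type=238 & 0xff = 0xee; word=0xee384c49
word = 0xee384c49 → little-endian bytes:
  [0]=0x49  [1]=0x4c  [2]=0x38  [3]=0xee

49 4c 38 ee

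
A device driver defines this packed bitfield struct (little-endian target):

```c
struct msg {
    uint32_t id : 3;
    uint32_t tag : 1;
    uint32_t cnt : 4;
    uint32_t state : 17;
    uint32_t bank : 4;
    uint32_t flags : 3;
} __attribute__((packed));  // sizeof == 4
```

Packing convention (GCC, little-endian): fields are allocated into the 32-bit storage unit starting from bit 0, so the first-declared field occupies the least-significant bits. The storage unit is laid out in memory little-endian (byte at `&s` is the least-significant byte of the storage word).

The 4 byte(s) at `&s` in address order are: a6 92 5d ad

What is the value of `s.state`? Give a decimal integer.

[0]=0xa6 [1]=0x92 [2]=0x5d [3]=0xad (little-endian) → word 0xad5d92a6
id [0+:3] = (word>>0) & 0x7 = 6
tag [3+:1] = (word>>3) & 0x1 = 0
cnt [4+:4] = (word>>4) & 0xf = 10
state [8+:17] = (word>>8) & 0x1ffff = 89490  ←
bank [25+:4] = (word>>25) & 0xf = 6
flags [29+:3] = (word>>29) & 0x7 = 5

89490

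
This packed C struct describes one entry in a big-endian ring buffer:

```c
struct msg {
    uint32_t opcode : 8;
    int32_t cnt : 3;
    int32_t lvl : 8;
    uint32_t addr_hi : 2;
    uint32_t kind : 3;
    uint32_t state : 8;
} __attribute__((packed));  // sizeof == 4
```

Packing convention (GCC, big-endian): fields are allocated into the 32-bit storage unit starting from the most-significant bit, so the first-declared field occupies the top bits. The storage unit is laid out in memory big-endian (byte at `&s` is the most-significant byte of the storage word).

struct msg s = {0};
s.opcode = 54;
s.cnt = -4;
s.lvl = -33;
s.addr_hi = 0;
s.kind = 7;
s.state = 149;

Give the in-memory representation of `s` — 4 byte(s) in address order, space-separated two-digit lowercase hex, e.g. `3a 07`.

[24+:8] opcode=54 & 0xff = 0x36; word=0x36000000
[21+:3] cnt=-4 & 0x7 = 0x4; word=0x36800000
[13+:8] lvl=-33 & 0xff = 0xdf; word=0x369be000
[11+:2] addr_hi=0 & 0x3 = 0x0; word=0x369be000
[8+:3] kind=7 & 0x7 = 0x7; word=0x369be700
[0+:8] state=149 & 0xff = 0x95; word=0x369be795
word = 0x369be795 → big-endian bytes:
  [0]=0x36  [1]=0x9b  [2]=0xe7  [3]=0x95

36 9b e7 95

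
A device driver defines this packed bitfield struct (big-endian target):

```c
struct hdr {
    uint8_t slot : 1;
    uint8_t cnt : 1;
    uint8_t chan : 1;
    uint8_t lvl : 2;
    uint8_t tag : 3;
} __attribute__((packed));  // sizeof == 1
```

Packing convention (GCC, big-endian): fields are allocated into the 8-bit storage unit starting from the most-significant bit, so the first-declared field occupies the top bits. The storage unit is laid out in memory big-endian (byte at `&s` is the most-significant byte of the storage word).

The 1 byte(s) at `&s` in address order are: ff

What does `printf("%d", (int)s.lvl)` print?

3

[0]=0xff (big-endian) → word 0xff
slot:1 @ bit 7 → (0xff>>7)&0x1 = 0x1
cnt:1 @ bit 6 → (0xff>>6)&0x1 = 0x1
chan:1 @ bit 5 → (0xff>>5)&0x1 = 0x1
lvl:2 @ bit 3 → (0xff>>3)&0x3 = 0x3  ←
tag:3 @ bit 0 → (0xff>>0)&0x7 = 0x7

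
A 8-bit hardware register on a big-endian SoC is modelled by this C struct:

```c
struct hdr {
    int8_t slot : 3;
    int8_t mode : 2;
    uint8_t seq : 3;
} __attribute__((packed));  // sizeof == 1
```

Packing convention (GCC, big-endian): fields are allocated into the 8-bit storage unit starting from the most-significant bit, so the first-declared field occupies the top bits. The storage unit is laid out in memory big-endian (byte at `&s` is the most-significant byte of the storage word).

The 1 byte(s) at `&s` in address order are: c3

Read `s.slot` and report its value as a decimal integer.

[0]=0xc3 (big-endian) → word 0xc3
slot:3 @ bit 5 → (0xc3>>5)&0x7 = 0x6  ←
mode:2 @ bit 3 → (0xc3>>3)&0x3 = 0x0
seq:3 @ bit 0 → (0xc3>>0)&0x7 = 0x3
slot signed 3b, MSB=1: 6 - 8 = -2

-2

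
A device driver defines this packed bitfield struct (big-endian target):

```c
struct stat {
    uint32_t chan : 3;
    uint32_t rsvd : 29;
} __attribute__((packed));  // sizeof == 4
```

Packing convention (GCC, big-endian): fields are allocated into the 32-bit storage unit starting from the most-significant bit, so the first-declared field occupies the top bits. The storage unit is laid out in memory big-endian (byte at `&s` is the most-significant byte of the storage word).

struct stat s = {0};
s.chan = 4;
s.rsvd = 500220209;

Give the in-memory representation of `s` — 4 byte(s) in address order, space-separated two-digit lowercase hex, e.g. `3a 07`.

chan (3b) val=4 bits=0x4 at bit 29: 0x80000000
rsvd (29b) val=500220209 bits=0x1dd0c131 at bit 0: 0x9dd0c131
word = 0x9dd0c131 → big-endian bytes:
  [0]=0x9d  [1]=0xd0  [2]=0xc1  [3]=0x31

9d d0 c1 31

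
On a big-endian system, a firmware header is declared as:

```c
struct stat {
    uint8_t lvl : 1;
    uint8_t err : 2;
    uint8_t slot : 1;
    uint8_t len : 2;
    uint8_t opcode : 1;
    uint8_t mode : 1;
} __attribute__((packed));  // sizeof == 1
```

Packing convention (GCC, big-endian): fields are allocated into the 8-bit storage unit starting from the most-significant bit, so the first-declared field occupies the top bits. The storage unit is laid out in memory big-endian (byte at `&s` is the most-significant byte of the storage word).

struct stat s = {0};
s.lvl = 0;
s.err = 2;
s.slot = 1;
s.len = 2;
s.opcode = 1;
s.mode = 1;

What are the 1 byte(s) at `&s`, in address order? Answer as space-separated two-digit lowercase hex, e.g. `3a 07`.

[7+:1] lvl=0 & 0x1 = 0x0; word=0x00
[5+:2] err=2 & 0x3 = 0x2; word=0x40
[4+:1] slot=1 & 0x1 = 0x1; word=0x50
[2+:2] len=2 & 0x3 = 0x2; word=0x58
[1+:1] opcode=1 & 0x1 = 0x1; word=0x5a
[0+:1] mode=1 & 0x1 = 0x1; word=0x5b
word = 0x5b → big-endian bytes:
  [0]=0x5b

5b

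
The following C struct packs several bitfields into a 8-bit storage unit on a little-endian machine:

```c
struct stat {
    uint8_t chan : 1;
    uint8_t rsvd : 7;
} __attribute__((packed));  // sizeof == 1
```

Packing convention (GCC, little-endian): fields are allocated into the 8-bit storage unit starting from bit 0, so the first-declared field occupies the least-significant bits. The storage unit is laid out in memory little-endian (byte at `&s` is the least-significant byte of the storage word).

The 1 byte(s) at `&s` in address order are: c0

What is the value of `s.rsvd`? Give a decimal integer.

96

[0]=0xc0 (little-endian) → word 0xc0
chan:1 @ bit 0 → (0xc0>>0)&0x1 = 0x0
rsvd:7 @ bit 1 → (0xc0>>1)&0x7f = 0x60  ←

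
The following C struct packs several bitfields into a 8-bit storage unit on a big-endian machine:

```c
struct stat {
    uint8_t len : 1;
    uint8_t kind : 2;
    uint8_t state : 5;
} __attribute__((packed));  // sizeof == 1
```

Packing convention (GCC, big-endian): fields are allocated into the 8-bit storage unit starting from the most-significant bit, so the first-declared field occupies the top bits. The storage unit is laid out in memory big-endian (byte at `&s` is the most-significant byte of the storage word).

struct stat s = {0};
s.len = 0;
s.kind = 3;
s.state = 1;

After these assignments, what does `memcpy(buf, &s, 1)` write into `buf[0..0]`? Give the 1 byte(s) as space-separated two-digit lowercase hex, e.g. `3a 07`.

61

len:1 = 0 → 0x0 << 7 → word 0x00
kind:2 = 3 → 0x3 << 5 → word 0x60
state:5 = 1 → 0x1 << 0 → word 0x61
word = 0x61 → big-endian bytes:
  [0]=0x61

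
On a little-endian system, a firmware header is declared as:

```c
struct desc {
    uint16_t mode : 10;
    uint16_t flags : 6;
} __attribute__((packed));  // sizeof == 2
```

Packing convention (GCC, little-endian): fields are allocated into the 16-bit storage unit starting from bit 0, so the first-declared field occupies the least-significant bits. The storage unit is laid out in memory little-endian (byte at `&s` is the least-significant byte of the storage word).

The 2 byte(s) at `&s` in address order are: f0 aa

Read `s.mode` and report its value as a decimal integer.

[0]=0xf0 [1]=0xaa (little-endian) → word 0xaaf0
mode [0+:10] = (word>>0) & 0x3ff = 752  ←
flags [10+:6] = (word>>10) & 0x3f = 42

752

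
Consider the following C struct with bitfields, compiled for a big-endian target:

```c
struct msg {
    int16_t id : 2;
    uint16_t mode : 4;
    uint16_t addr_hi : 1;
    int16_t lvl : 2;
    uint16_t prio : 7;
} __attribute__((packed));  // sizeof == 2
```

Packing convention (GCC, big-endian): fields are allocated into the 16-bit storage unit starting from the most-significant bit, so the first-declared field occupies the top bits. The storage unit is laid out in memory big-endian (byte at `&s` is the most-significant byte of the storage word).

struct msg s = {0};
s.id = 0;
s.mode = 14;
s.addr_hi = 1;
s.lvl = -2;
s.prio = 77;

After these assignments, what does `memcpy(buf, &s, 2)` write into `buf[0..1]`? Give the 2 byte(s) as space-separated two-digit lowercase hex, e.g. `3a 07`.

id (2b) val=0 bits=0x0 at bit 14: 0x0000
mode (4b) val=14 bits=0xe at bit 10: 0x3800
addr_hi (1b) val=1 bits=0x1 at bit 9: 0x3a00
lvl (2b) val=-2 bits=0x2 at bit 7: 0x3b00
prio (7b) val=77 bits=0x4d at bit 0: 0x3b4d
word = 0x3b4d → big-endian bytes:
  [0]=0x3b  [1]=0x4d

3b 4d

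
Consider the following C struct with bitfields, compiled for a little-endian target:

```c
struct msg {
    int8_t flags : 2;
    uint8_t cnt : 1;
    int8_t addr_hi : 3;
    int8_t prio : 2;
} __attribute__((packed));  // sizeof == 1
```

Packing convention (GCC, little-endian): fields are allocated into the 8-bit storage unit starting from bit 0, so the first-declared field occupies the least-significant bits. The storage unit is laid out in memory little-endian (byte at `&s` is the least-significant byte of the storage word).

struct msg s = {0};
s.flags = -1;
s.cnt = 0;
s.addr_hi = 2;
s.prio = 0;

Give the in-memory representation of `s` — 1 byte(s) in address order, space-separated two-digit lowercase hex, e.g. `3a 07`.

flags (2b) val=-1 bits=0x3 at bit 0: 0x03
cnt (1b) val=0 bits=0x0 at bit 2: 0x03
addr_hi (3b) val=2 bits=0x2 at bit 3: 0x13
prio (2b) val=0 bits=0x0 at bit 6: 0x13
word = 0x13 → little-endian bytes:
  [0]=0x13

13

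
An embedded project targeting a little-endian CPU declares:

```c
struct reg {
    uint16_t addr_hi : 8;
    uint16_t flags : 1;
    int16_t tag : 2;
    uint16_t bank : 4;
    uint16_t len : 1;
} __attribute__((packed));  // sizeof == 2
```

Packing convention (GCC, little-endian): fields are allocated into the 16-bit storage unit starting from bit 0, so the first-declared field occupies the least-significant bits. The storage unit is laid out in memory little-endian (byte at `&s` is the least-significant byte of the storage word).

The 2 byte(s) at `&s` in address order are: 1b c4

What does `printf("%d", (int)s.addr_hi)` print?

27

[0]=0x1b [1]=0xc4 (little-endian) → word 0xc41b
addr_hi:8 @ bit 0 → (0xc41b>>0)&0xff = 0x1b  ←
flags:1 @ bit 8 → (0xc41b>>8)&0x1 = 0x0
tag:2 @ bit 9 → (0xc41b>>9)&0x3 = 0x2
bank:4 @ bit 11 → (0xc41b>>11)&0xf = 0x8
len:1 @ bit 15 → (0xc41b>>15)&0x1 = 0x1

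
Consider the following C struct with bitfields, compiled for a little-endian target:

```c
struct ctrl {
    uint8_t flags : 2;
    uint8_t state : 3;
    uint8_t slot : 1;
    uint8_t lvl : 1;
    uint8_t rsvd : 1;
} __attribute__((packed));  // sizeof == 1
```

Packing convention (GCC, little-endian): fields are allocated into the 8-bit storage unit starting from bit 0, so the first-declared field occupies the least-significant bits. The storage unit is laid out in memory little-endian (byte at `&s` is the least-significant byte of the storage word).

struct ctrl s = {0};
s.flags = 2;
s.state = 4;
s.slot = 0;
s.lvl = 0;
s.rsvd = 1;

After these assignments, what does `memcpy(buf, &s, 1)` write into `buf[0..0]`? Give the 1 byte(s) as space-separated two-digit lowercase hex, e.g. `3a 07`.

92

[0+:2] flags=2 & 0x3 = 0x2; word=0x02
[2+:3] state=4 & 0x7 = 0x4; word=0x12
[5+:1] slot=0 & 0x1 = 0x0; word=0x12
[6+:1] lvl=0 & 0x1 = 0x0; word=0x12
[7+:1] rsvd=1 & 0x1 = 0x1; word=0x92
word = 0x92 → little-endian bytes:
  [0]=0x92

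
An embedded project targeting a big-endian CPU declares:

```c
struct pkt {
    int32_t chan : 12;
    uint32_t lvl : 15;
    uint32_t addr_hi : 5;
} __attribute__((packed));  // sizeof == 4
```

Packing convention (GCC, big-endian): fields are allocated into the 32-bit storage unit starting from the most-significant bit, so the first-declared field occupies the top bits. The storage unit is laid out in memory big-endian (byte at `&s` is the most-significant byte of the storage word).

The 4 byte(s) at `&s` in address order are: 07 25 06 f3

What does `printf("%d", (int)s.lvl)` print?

10295

[0]=0x07 [1]=0x25 [2]=0x06 [3]=0xf3 (big-endian) → word 0x072506f3
chan [20+:12] = (word>>20) & 0xfff = 114
lvl [5+:15] = (word>>5) & 0x7fff = 10295  ←
addr_hi [0+:5] = (word>>0) & 0x1f = 19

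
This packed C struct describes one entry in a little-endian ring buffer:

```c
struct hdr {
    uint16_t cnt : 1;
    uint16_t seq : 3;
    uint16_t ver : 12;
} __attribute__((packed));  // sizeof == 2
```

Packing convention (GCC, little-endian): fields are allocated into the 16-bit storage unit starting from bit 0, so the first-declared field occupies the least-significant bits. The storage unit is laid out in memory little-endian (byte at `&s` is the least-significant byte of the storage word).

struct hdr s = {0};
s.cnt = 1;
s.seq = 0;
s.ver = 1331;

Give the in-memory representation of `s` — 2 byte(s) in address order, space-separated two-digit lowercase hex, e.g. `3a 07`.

31 53

cnt:1 = 1 → 0x1 << 0 → word 0x0001
seq:3 = 0 → 0x0 << 1 → word 0x0001
ver:12 = 1331 → 0x533 << 4 → word 0x5331
word = 0x5331 → little-endian bytes:
  [0]=0x31  [1]=0x53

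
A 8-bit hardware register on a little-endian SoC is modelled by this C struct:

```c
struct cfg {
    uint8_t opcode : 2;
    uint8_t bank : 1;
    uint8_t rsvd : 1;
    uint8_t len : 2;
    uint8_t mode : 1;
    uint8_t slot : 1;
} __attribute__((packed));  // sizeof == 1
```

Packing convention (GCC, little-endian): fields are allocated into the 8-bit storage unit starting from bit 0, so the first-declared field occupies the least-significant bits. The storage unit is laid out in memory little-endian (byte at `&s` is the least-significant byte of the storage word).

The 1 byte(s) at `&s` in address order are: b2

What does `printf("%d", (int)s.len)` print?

[0]=0xb2 (little-endian) → word 0xb2
opcode [0+:2] = (word>>0) & 0x3 = 2
bank [2+:1] = (word>>2) & 0x1 = 0
rsvd [3+:1] = (word>>3) & 0x1 = 0
len [4+:2] = (word>>4) & 0x3 = 3  ←
mode [6+:1] = (word>>6) & 0x1 = 0
slot [7+:1] = (word>>7) & 0x1 = 1

3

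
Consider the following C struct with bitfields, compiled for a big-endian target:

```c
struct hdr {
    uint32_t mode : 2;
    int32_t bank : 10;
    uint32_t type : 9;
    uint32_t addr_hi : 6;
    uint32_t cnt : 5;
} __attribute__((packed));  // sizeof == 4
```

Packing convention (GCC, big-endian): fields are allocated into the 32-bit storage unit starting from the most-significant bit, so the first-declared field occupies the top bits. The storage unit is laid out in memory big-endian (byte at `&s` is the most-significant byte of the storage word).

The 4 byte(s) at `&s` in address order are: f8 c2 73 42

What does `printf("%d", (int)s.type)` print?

[0]=0xf8 [1]=0xc2 [2]=0x73 [3]=0x42 (big-endian) → word 0xf8c27342
mode [30+:2] = (word>>30) & 0x3 = 3
bank [20+:10] = (word>>20) & 0x3ff = 908
type [11+:9] = (word>>11) & 0x1ff = 78  ←
addr_hi [5+:6] = (word>>5) & 0x3f = 26
cnt [0+:5] = (word>>0) & 0x1f = 2

78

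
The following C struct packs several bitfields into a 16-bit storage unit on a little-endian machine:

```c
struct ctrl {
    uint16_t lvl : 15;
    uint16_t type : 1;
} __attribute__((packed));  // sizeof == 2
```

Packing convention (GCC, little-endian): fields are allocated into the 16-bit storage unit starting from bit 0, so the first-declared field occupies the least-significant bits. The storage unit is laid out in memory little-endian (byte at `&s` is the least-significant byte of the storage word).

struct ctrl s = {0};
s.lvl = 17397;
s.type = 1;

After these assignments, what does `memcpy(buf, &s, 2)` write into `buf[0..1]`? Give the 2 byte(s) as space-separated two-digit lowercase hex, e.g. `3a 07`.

f5 c3

[0+:15] lvl=17397 & 0x7fff = 0x43f5; word=0x43f5
[15+:1] type=1 & 0x1 = 0x1; word=0xc3f5
word = 0xc3f5 → little-endian bytes:
  [0]=0xf5  [1]=0xc3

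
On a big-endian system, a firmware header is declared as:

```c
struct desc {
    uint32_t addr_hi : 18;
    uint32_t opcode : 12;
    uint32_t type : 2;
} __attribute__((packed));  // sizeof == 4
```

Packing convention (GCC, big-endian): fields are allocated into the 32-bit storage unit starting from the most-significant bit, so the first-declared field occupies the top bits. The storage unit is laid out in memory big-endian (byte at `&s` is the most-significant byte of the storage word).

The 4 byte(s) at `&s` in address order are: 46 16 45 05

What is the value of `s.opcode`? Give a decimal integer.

321

[0]=0x46 [1]=0x16 [2]=0x45 [3]=0x05 (big-endian) → word 0x46164505
addr_hi:18 @ bit 14 → (0x46164505>>14)&0x3ffff = 0x11859
opcode:12 @ bit 2 → (0x46164505>>2)&0xfff = 0x141  ←
type:2 @ bit 0 → (0x46164505>>0)&0x3 = 0x1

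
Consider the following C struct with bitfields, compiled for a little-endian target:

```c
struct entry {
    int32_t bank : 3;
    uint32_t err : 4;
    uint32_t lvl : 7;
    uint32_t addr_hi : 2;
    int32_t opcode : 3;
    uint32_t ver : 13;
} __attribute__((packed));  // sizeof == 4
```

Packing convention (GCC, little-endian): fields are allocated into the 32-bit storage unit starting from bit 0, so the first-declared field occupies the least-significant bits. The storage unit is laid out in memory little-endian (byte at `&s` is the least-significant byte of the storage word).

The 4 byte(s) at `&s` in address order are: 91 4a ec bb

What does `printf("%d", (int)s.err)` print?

[0]=0x91 [1]=0x4a [2]=0xec [3]=0xbb (little-endian) → word 0xbbec4a91
bank:3 @ bit 0 → (0xbbec4a91>>0)&0x7 = 0x1
err:4 @ bit 3 → (0xbbec4a91>>3)&0xf = 0x2  ←
lvl:7 @ bit 7 → (0xbbec4a91>>7)&0x7f = 0x15
addr_hi:2 @ bit 14 → (0xbbec4a91>>14)&0x3 = 0x1
opcode:3 @ bit 16 → (0xbbec4a91>>16)&0x7 = 0x4
ver:13 @ bit 19 → (0xbbec4a91>>19)&0x1fff = 0x177d

2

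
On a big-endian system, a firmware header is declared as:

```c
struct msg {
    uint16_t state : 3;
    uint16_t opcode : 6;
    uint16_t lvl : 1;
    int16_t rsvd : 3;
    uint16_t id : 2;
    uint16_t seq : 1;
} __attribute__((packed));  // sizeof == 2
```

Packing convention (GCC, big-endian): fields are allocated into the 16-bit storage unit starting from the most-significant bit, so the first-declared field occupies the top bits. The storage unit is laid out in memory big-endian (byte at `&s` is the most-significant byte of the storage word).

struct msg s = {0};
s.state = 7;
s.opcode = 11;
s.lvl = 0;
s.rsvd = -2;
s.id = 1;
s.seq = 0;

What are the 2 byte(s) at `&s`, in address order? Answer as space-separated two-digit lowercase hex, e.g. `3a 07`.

[13+:3] state=7 & 0x7 = 0x7; word=0xe000
[7+:6] opcode=11 & 0x3f = 0xb; word=0xe580
[6+:1] lvl=0 & 0x1 = 0x0; word=0xe580
[3+:3] rsvd=-2 & 0x7 = 0x6; word=0xe5b0
[1+:2] id=1 & 0x3 = 0x1; word=0xe5b2
[0+:1] seq=0 & 0x1 = 0x0; word=0xe5b2
word = 0xe5b2 → big-endian bytes:
  [0]=0xe5  [1]=0xb2

e5 b2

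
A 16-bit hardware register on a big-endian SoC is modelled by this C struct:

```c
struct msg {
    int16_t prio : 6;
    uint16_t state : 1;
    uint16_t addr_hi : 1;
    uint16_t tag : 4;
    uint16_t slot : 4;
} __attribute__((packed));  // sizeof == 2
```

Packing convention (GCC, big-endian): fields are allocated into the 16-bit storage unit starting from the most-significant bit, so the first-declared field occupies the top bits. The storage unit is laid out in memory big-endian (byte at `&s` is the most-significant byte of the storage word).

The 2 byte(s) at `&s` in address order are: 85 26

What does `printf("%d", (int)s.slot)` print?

6

[0]=0x85 [1]=0x26 (big-endian) → word 0x8526
prio [10+:6] = (word>>10) & 0x3f = 33
state [9+:1] = (word>>9) & 0x1 = 0
addr_hi [8+:1] = (word>>8) & 0x1 = 1
tag [4+:4] = (word>>4) & 0xf = 2
slot [0+:4] = (word>>0) & 0xf = 6  ←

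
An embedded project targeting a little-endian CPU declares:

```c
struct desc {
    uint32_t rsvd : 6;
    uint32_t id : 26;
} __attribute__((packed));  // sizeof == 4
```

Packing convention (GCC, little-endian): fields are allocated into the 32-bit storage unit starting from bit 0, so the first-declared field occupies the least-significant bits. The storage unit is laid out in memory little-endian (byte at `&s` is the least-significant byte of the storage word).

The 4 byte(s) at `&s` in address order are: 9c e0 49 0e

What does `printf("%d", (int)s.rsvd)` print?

28

[0]=0x9c [1]=0xe0 [2]=0x49 [3]=0x0e (little-endian) → word 0x0e49e09c
rsvd:6 @ bit 0 → (0x0e49e09c>>0)&0x3f = 0x1c  ←
id:26 @ bit 6 → (0x0e49e09c>>6)&0x3ffffff = 0x392782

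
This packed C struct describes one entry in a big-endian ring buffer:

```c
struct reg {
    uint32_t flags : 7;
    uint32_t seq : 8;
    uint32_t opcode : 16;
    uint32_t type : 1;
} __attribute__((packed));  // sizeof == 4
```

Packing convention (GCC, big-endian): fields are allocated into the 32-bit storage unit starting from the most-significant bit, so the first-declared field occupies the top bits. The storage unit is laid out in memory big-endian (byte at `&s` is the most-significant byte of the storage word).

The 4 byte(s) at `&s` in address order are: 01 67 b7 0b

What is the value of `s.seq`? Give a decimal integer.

[0]=0x01 [1]=0x67 [2]=0xb7 [3]=0x0b (big-endian) → word 0x0167b70b
flags:7 @ bit 25 → (0x0167b70b>>25)&0x7f = 0x0
seq:8 @ bit 17 → (0x0167b70b>>17)&0xff = 0xb3  ←
opcode:16 @ bit 1 → (0x0167b70b>>1)&0xffff = 0xdb85
type:1 @ bit 0 → (0x0167b70b>>0)&0x1 = 0x1

179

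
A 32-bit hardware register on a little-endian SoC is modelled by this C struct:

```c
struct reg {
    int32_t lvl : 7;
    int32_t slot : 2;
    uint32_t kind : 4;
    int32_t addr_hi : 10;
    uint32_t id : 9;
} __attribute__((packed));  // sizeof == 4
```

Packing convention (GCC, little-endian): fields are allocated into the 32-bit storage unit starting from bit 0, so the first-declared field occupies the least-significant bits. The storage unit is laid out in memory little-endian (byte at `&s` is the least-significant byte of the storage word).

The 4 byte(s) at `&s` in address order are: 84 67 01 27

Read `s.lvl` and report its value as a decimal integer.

[0]=0x84 [1]=0x67 [2]=0x01 [3]=0x27 (little-endian) → word 0x27016784
lvl:7 @ bit 0 → (0x27016784>>0)&0x7f = 0x4  ←
slot:2 @ bit 7 → (0x27016784>>7)&0x3 = 0x3
kind:4 @ bit 9 → (0x27016784>>9)&0xf = 0x3
addr_hi:10 @ bit 13 → (0x27016784>>13)&0x3ff = 0xb
id:9 @ bit 23 → (0x27016784>>23)&0x1ff = 0x4e
lvl signed 7b, MSB=0: value = 4

4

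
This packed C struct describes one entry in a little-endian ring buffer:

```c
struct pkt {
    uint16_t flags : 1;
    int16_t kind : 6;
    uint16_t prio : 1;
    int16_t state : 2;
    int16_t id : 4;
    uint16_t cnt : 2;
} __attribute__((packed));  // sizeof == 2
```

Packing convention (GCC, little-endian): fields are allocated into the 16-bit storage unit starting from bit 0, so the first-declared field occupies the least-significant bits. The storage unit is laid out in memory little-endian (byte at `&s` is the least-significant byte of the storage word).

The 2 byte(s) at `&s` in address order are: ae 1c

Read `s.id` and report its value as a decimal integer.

7

[0]=0xae [1]=0x1c (little-endian) → word 0x1cae
flags:1 @ bit 0 → (0x1cae>>0)&0x1 = 0x0
kind:6 @ bit 1 → (0x1cae>>1)&0x3f = 0x17
prio:1 @ bit 7 → (0x1cae>>7)&0x1 = 0x1
state:2 @ bit 8 → (0x1cae>>8)&0x3 = 0x0
id:4 @ bit 10 → (0x1cae>>10)&0xf = 0x7  ←
cnt:2 @ bit 14 → (0x1cae>>14)&0x3 = 0x0
id signed 4b, MSB=0: value = 7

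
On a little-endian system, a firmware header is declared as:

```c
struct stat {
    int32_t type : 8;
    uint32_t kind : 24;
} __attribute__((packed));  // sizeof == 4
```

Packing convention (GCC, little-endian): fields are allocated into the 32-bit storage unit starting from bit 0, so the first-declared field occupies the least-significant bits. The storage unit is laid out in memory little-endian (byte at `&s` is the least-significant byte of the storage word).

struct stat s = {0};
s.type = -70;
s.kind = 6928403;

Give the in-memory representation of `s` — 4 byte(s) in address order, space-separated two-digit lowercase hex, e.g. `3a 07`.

ba 13 b8 69

type (8b) val=-70 bits=0xba at bit 0: 0x000000ba
kind (24b) val=6928403 bits=0x69b813 at bit 8: 0x69b813ba
word = 0x69b813ba → little-endian bytes:
  [0]=0xba  [1]=0x13  [2]=0xb8  [3]=0x69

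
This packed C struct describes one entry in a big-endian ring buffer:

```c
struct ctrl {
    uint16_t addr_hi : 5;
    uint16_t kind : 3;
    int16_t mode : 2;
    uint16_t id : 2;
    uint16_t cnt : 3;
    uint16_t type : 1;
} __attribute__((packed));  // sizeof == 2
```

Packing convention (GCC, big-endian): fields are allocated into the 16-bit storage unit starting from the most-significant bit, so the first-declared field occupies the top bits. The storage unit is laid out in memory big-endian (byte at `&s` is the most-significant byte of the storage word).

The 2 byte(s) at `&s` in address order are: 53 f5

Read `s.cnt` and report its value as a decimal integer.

[0]=0x53 [1]=0xf5 (big-endian) → word 0x53f5
addr_hi:5 @ bit 11 → (0x53f5>>11)&0x1f = 0xa
kind:3 @ bit 8 → (0x53f5>>8)&0x7 = 0x3
mode:2 @ bit 6 → (0x53f5>>6)&0x3 = 0x3
id:2 @ bit 4 → (0x53f5>>4)&0x3 = 0x3
cnt:3 @ bit 1 → (0x53f5>>1)&0x7 = 0x2  ←
type:1 @ bit 0 → (0x53f5>>0)&0x1 = 0x1

2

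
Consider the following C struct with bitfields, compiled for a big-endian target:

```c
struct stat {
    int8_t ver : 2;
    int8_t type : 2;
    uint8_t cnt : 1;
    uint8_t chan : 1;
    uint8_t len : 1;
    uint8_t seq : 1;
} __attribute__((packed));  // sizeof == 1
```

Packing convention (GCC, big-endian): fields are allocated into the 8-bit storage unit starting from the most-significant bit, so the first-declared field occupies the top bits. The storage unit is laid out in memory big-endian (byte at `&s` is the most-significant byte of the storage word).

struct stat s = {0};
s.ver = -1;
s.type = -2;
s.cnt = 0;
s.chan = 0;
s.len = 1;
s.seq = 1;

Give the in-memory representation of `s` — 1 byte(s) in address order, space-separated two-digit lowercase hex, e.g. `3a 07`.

e3

ver:2 = -1 → 0x3 << 6 → word 0xc0
type:2 = -2 → 0x2 << 4 → word 0xe0
cnt:1 = 0 → 0x0 << 3 → word 0xe0
chan:1 = 0 → 0x0 << 2 → word 0xe0
len:1 = 1 → 0x1 << 1 → word 0xe2
seq:1 = 1 → 0x1 << 0 → word 0xe3
word = 0xe3 → big-endian bytes:
  [0]=0xe3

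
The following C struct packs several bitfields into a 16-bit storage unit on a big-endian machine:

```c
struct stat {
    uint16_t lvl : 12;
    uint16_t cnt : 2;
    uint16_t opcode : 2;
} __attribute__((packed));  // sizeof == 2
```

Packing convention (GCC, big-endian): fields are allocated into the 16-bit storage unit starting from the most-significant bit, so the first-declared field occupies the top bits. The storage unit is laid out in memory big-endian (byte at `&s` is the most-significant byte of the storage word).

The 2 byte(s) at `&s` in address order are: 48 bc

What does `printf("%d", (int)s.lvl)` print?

[0]=0x48 [1]=0xbc (big-endian) → word 0x48bc
lvl [4+:12] = (word>>4) & 0xfff = 1163  ←
cnt [2+:2] = (word>>2) & 0x3 = 3
opcode [0+:2] = (word>>0) & 0x3 = 0

1163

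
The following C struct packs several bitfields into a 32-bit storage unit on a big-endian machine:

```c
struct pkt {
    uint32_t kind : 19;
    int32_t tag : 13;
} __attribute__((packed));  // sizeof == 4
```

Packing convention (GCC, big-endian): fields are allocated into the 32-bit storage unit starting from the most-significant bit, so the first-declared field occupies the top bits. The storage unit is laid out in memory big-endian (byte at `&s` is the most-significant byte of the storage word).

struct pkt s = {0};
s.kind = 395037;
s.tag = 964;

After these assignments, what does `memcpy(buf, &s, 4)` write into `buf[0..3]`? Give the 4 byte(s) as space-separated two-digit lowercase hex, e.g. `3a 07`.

kind:19 = 395037 → 0x6071d << 13 → word 0xc0e3a000
tag:13 = 964 → 0x3c4 << 0 → word 0xc0e3a3c4
word = 0xc0e3a3c4 → big-endian bytes:
  [0]=0xc0  [1]=0xe3  [2]=0xa3  [3]=0xc4

c0 e3 a3 c4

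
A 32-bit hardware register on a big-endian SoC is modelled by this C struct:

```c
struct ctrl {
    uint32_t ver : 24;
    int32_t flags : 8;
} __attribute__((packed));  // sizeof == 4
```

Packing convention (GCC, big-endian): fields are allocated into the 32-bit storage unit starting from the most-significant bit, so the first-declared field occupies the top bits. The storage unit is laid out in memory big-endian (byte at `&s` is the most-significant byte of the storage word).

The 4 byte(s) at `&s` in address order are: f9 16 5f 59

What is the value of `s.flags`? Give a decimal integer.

89

[0]=0xf9 [1]=0x16 [2]=0x5f [3]=0x59 (big-endian) → word 0xf9165f59
ver [8+:24] = (word>>8) & 0xffffff = 16324191
flags [0+:8] = (word>>0) & 0xff = 89  ←
flags signed 8b, MSB=0: value = 89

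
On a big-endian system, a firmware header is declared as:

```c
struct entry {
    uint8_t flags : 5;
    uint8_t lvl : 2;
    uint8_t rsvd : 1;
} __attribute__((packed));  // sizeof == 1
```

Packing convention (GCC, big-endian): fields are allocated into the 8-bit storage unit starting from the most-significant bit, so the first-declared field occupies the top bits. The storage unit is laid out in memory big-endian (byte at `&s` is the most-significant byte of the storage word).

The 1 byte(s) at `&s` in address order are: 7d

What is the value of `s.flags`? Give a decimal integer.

15

[0]=0x7d (big-endian) → word 0x7d
flags [3+:5] = (word>>3) & 0x1f = 15  ←
lvl [1+:2] = (word>>1) & 0x3 = 2
rsvd [0+:1] = (word>>0) & 0x1 = 1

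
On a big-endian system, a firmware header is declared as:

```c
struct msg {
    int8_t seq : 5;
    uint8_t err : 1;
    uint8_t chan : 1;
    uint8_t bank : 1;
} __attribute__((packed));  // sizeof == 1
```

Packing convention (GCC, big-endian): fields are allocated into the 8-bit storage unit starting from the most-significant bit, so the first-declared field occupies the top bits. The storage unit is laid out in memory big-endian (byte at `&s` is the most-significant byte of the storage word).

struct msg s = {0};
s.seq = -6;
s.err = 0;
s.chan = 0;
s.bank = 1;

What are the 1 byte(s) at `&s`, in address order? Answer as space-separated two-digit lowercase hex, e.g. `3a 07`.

d1

[3+:5] seq=-6 & 0x1f = 0x1a; word=0xd0
[2+:1] err=0 & 0x1 = 0x0; word=0xd0
[1+:1] chan=0 & 0x1 = 0x0; word=0xd0
[0+:1] bank=1 & 0x1 = 0x1; word=0xd1
word = 0xd1 → big-endian bytes:
  [0]=0xd1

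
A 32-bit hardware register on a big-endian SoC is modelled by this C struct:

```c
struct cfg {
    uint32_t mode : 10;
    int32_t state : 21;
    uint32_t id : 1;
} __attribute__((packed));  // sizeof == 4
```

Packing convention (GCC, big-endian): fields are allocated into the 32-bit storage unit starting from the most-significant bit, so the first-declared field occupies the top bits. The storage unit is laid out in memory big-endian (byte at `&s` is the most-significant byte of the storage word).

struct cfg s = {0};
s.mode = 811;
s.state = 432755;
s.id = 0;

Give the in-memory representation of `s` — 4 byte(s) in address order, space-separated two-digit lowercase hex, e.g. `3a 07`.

ca cd 34 e6

[22+:10] mode=811 & 0x3ff = 0x32b; word=0xcac00000
[1+:21] state=432755 & 0x1fffff = 0x69a73; word=0xcacd34e6
[0+:1] id=0 & 0x1 = 0x0; word=0xcacd34e6
word = 0xcacd34e6 → big-endian bytes:
  [0]=0xca  [1]=0xcd  [2]=0x34  [3]=0xe6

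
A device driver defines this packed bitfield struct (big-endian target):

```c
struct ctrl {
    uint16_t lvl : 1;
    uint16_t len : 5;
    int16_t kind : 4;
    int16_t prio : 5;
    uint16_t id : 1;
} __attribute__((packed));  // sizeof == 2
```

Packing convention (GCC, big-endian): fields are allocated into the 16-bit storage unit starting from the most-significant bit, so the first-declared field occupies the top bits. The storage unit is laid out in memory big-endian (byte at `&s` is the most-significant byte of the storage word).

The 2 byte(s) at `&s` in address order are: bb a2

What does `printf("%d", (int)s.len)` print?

[0]=0xbb [1]=0xa2 (big-endian) → word 0xbba2
lvl [15+:1] = (word>>15) & 0x1 = 1
len [10+:5] = (word>>10) & 0x1f = 14  ←
kind [6+:4] = (word>>6) & 0xf = 14
prio [1+:5] = (word>>1) & 0x1f = 17
id [0+:1] = (word>>0) & 0x1 = 0

14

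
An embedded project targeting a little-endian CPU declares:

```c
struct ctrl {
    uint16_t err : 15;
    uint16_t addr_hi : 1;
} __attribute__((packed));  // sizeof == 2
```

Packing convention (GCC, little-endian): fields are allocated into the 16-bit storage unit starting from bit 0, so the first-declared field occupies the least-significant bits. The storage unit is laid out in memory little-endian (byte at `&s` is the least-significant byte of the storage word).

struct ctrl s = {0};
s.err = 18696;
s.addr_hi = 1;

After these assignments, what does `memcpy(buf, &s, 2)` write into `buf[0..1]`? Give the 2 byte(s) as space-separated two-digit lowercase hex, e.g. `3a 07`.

08 c9

err:15 = 18696 → 0x4908 << 0 → word 0x4908
addr_hi:1 = 1 → 0x1 << 15 → word 0xc908
word = 0xc908 → little-endian bytes:
  [0]=0x08  [1]=0xc9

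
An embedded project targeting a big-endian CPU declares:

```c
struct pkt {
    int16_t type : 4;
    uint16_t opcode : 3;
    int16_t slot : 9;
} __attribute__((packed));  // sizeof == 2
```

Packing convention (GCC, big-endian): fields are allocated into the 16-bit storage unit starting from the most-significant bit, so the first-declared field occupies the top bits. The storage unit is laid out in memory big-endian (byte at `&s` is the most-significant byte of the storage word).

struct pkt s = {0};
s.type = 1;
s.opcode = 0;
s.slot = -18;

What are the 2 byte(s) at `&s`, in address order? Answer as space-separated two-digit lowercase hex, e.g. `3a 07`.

11 ee

[12+:4] type=1 & 0xf = 0x1; word=0x1000
[9+:3] opcode=0 & 0x7 = 0x0; word=0x1000
[0+:9] slot=-18 & 0x1ff = 0x1ee; word=0x11ee
word = 0x11ee → big-endian bytes:
  [0]=0x11  [1]=0xee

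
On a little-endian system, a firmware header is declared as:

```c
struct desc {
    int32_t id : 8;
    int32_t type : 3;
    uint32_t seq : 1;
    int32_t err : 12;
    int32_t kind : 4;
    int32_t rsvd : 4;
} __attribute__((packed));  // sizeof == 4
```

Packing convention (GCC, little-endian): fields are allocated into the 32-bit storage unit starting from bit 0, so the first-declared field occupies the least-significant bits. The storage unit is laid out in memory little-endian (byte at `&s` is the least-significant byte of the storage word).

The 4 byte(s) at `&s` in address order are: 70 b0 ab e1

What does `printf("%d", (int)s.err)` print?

-1349

[0]=0x70 [1]=0xb0 [2]=0xab [3]=0xe1 (little-endian) → word 0xe1abb070
id:8 @ bit 0 → (0xe1abb070>>0)&0xff = 0x70
type:3 @ bit 8 → (0xe1abb070>>8)&0x7 = 0x0
seq:1 @ bit 11 → (0xe1abb070>>11)&0x1 = 0x0
err:12 @ bit 12 → (0xe1abb070>>12)&0xfff = 0xabb  ←
kind:4 @ bit 24 → (0xe1abb070>>24)&0xf = 0x1
rsvd:4 @ bit 28 → (0xe1abb070>>28)&0xf = 0xe
err signed 12b, MSB=1: 2747 - 4096 = -1349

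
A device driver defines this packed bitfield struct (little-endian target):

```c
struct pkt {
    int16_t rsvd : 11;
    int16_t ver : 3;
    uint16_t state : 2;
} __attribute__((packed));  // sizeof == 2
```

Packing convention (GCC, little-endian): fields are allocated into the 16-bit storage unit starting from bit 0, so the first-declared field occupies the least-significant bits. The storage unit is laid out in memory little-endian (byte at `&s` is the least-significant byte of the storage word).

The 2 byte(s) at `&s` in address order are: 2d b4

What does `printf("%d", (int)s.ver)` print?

-2

[0]=0x2d [1]=0xb4 (little-endian) → word 0xb42d
rsvd [0+:11] = (word>>0) & 0x7ff = 1069
ver [11+:3] = (word>>11) & 0x7 = 6  ←
state [14+:2] = (word>>14) & 0x3 = 2
ver signed 3b, MSB=1: 6 - 8 = -2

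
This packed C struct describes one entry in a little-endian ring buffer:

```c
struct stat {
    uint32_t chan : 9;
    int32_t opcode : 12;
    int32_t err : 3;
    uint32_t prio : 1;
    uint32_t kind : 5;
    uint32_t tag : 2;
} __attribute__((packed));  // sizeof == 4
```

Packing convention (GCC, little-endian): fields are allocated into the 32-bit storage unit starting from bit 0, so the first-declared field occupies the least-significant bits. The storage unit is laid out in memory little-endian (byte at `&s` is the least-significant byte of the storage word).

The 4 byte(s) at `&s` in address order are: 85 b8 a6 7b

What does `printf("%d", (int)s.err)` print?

-3

[0]=0x85 [1]=0xb8 [2]=0xa6 [3]=0x7b (little-endian) → word 0x7ba6b885
chan [0+:9] = (word>>0) & 0x1ff = 133
opcode [9+:12] = (word>>9) & 0xfff = 860
err [21+:3] = (word>>21) & 0x7 = 5  ←
prio [24+:1] = (word>>24) & 0x1 = 1
kind [25+:5] = (word>>25) & 0x1f = 29
tag [30+:2] = (word>>30) & 0x3 = 1
err signed 3b, MSB=1: 5 - 8 = -3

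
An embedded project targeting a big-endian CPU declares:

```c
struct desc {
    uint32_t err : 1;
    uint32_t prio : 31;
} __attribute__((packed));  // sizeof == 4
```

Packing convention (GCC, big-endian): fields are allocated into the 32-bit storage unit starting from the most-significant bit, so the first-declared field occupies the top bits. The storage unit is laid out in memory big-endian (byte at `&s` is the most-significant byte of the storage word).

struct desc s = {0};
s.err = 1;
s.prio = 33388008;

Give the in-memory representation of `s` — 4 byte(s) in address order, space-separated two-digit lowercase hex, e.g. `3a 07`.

[31+:1] err=1 & 0x1 = 0x1; word=0x80000000
[0+:31] prio=33388008 & 0x7fffffff = 0x1fd75e8; word=0x81fd75e8
word = 0x81fd75e8 → big-endian bytes:
  [0]=0x81  [1]=0xfd  [2]=0x75  [3]=0xe8

81 fd 75 e8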